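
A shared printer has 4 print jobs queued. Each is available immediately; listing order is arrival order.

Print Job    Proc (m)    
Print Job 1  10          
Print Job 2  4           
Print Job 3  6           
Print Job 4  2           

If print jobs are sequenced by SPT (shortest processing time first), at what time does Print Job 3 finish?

12

SPT (increasing processing time): Print Job 4 Print Job 2 Print Job 3 Print Job 1.
Print Job 4: 0→2
Print Job 2: 2→6
Print Job 3: 6→12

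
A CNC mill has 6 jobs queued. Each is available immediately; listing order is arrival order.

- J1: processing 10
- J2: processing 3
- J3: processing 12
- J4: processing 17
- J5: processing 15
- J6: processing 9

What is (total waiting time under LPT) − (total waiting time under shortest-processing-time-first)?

LPT (decreasing processing time): J4 J5 J3 J1 J6 J2.
J4: waits 0, runs 0→17
J5: waits 17, runs 17→32
J3: waits 32, runs 32→44
J1: waits 44, runs 44→54
J6: waits 54, runs 54→63
J2: waits 63, runs 63→66
Sum = 0+17+32+44+54+63 = 210.
SPT (increasing processing time): J2 J6 J1 J3 J5 J4.
J2: waits 0, runs 0→3
J6: waits 3, runs 3→12
J1: waits 12, runs 12→22
J3: waits 22, runs 22→34
J5: waits 34, runs 34→49
J4: waits 49, runs 49→66
Sum = 0+3+12+22+34+49 = 120.
Difference = 210 − 120 = 90.

90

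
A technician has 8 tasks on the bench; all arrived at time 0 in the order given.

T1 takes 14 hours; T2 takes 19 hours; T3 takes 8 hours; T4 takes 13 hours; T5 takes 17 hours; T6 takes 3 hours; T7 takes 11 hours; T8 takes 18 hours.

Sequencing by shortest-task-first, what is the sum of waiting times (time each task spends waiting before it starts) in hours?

SPT (increasing processing time): T6 T3 T7 T4 T1 T5 T8 T2.
T6: waits 0, runs 0→3
T3: waits 3, runs 3→11
T7: waits 11, runs 11→22
T4: waits 22, runs 22→35
T1: waits 35, runs 35→49
T5: waits 49, runs 49→66
T8: waits 66, runs 66→84
T2: waits 84, runs 84→103
Sum = 0+3+11+22+35+49+66+84 = 270.

270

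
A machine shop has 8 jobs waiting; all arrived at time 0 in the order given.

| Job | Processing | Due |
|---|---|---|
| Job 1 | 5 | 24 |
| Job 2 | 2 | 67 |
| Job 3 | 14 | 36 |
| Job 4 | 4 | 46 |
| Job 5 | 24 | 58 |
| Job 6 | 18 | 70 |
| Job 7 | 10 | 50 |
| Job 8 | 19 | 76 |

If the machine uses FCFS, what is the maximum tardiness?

27

FIFO (arrival order): Job 1 Job 2 Job 3 Job 4 Job 5 Job 6 Job 7 Job 8.
Job 1: 0→5, due 24, tardiness 0
Job 2: 5→7, due 67, tardiness 0
Job 3: 7→21, due 36, tardiness 0
Job 4: 21→25, due 46, tardiness 0
Job 5: 25→49, due 58, tardiness 0
Job 6: 49→67, due 70, tardiness 0
Job 7: 67→77, due 50, tardiness 27
Job 8: 77→96, due 76, tardiness 20
Maximum = 27.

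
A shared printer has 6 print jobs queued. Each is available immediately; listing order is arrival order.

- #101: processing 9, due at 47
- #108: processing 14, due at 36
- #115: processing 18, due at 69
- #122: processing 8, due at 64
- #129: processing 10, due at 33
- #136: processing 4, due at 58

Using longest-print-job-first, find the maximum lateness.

LPT (decreasing processing time): #115 #108 #129 #101 #122 #136.
#115: 0→18, due 69, lateness -51
#108: 18→32, due 36, lateness -4
#129: 32→42, due 33, lateness 9
#101: 42→51, due 47, lateness 4
#122: 51→59, due 64, lateness -5
#136: 59→63, due 58, lateness 5
Maximum = 9.

9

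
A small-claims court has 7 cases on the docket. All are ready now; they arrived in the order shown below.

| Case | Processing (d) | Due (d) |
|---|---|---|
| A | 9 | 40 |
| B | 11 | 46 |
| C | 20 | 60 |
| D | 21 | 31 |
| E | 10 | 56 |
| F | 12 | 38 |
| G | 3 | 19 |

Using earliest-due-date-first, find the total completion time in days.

EDD (increasing due date): G D F A B E C.
G: 0→3
D: 3→24
F: 24→36
A: 36→45
B: 45→56
E: 56→66
C: 66→86
Sum = 3+24+36+45+56+66+86 = 316.

316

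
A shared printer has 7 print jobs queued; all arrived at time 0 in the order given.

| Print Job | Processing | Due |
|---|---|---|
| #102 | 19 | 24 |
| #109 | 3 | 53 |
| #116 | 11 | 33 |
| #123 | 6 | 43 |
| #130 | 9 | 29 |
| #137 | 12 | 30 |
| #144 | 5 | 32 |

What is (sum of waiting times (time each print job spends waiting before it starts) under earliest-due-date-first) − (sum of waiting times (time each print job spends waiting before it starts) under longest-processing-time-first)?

-12

EDD (increasing due date): #102 #130 #137 #144 #116 #123 #109.
#102: waits 0, runs 0→19
#130: waits 19, runs 19→28
#137: waits 28, runs 28→40
#144: waits 40, runs 40→45
#116: waits 45, runs 45→56
#123: waits 56, runs 56→62
#109: waits 62, runs 62→65
Sum = 0+19+28+40+45+56+62 = 250.
LPT (decreasing processing time): #102 #137 #116 #130 #123 #144 #109.
#102: waits 0, runs 0→19
#137: waits 19, runs 19→31
#116: waits 31, runs 31→42
#130: waits 42, runs 42→51
#123: waits 51, runs 51→57
#144: waits 57, runs 57→62
#109: waits 62, runs 62→65
Sum = 0+19+31+42+51+57+62 = 262.
Difference = 250 − 262 = -12.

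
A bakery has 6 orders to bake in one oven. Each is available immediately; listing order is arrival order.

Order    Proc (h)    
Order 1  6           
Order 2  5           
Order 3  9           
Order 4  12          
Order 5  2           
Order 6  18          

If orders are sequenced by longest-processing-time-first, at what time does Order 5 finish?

LPT (decreasing processing time): Order 6 Order 4 Order 3 Order 1 Order 2 Order 5.
Order 6: 0→18
Order 4: 18→30
Order 3: 30→39
Order 1: 39→45
Order 2: 45→50
Order 5: 50→52

52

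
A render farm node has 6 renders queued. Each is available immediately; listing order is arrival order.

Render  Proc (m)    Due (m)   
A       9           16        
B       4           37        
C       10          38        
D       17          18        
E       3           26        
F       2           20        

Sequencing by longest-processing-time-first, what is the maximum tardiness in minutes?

25

LPT (decreasing processing time): D C A B E F.
D: 0→17, due 18, tardiness 0
C: 17→27, due 38, tardiness 0
A: 27→36, due 16, tardiness 20
B: 36→40, due 37, tardiness 3
E: 40→43, due 26, tardiness 17
F: 43→45, due 20, tardiness 25
Maximum = 25.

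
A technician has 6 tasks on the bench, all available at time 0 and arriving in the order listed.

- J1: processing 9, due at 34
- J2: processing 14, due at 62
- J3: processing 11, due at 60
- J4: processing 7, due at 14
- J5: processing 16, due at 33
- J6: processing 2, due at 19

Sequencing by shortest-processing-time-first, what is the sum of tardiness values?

26

SPT (increasing processing time): J6 J4 J1 J3 J2 J5.
J6: 0→2, due 19, tardiness 0
J4: 2→9, due 14, tardiness 0
J1: 9→18, due 34, tardiness 0
J3: 18→29, due 60, tardiness 0
J2: 29→43, due 62, tardiness 0
J5: 43→59, due 33, tardiness 26
Sum = 0+0+0+0+0+26 = 26.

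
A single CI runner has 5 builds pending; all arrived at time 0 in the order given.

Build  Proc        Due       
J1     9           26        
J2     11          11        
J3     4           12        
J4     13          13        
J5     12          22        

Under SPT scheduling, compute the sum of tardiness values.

SPT (increasing processing time): J3 J1 J2 J5 J4.
J3: 0→4, due 12, tardiness 0
J1: 4→13, due 26, tardiness 0
J2: 13→24, due 11, tardiness 13
J5: 24→36, due 22, tardiness 14
J4: 36→49, due 13, tardiness 36
Sum = 0+0+13+14+36 = 63.

63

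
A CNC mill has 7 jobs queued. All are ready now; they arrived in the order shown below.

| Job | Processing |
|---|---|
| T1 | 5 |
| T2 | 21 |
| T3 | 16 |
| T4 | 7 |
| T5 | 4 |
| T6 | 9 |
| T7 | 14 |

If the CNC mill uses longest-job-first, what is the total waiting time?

308

LPT (decreasing processing time): T2 T3 T7 T6 T4 T1 T5.
T2: waits 0, runs 0→21
T3: waits 21, runs 21→37
T7: waits 37, runs 37→51
T6: waits 51, runs 51→60
T4: waits 60, runs 60→67
T1: waits 67, runs 67→72
T5: waits 72, runs 72→76
Sum = 0+21+37+51+60+67+72 = 308.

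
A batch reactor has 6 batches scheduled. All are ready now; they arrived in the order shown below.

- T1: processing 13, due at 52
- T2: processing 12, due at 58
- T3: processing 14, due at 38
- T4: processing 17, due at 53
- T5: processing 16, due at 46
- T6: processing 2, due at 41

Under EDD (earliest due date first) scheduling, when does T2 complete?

74

EDD (increasing due date): T3 T6 T5 T1 T4 T2.
T3: 0→14
T6: 14→16
T5: 16→32
T1: 32→45
T4: 45→62
T2: 62→74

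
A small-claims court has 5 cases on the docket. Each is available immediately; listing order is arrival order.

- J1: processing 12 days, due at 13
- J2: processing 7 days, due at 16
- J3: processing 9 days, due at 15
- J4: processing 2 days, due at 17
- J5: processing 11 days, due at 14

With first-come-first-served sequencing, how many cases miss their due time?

4

FIFO (arrival order): J1 J2 J3 J4 J5.
J1: 0→12, due 13, tardiness 0
J2: 12→19, due 16, tardiness 3
J3: 19→28, due 15, tardiness 13
J4: 28→30, due 17, tardiness 13
J5: 30→41, due 14, tardiness 27
Late cases: 4.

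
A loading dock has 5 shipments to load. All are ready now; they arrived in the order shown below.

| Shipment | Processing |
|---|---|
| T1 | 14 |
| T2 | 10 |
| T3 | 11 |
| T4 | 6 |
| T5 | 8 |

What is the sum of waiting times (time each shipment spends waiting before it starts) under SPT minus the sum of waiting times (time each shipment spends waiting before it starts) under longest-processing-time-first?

SPT (increasing processing time): T4 T5 T2 T3 T1.
T4: waits 0, runs 0→6
T5: waits 6, runs 6→14
T2: waits 14, runs 14→24
T3: waits 24, runs 24→35
T1: waits 35, runs 35→49
Sum = 0+6+14+24+35 = 79.
LPT (decreasing processing time): T1 T3 T2 T5 T4.
T1: waits 0, runs 0→14
T3: waits 14, runs 14→25
T2: waits 25, runs 25→35
T5: waits 35, runs 35→43
T4: waits 43, runs 43→49
Sum = 0+14+25+35+43 = 117.
Difference = 79 − 117 = -38.

-38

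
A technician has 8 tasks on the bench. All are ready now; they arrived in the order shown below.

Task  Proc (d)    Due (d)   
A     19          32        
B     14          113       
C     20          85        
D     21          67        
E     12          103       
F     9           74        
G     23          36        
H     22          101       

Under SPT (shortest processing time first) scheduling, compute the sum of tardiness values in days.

170

SPT (increasing processing time): F E B A C D H G.
F: 0→9, due 74, tardiness 0
E: 9→21, due 103, tardiness 0
B: 21→35, due 113, tardiness 0
A: 35→54, due 32, tardiness 22
C: 54→74, due 85, tardiness 0
D: 74→95, due 67, tardiness 28
H: 95→117, due 101, tardiness 16
G: 117→140, due 36, tardiness 104
Sum = 0+0+0+22+0+28+16+104 = 170.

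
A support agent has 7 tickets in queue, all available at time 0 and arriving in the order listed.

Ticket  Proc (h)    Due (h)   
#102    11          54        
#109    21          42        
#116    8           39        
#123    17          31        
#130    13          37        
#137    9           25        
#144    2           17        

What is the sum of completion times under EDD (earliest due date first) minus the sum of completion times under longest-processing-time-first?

-121

EDD (increasing due date): #144 #137 #123 #130 #116 #109 #102.
#144: 0→2
#137: 2→11
#123: 11→28
#130: 28→41
#116: 41→49
#109: 49→70
#102: 70→81
Sum = 2+11+28+41+49+70+81 = 282.
LPT (decreasing processing time): #109 #123 #130 #102 #137 #116 #144.
#109: 0→21
#123: 21→38
#130: 38→51
#102: 51→62
#137: 62→71
#116: 71→79
#144: 79→81
Sum = 21+38+51+62+71+79+81 = 403.
Difference = 282 − 403 = -121.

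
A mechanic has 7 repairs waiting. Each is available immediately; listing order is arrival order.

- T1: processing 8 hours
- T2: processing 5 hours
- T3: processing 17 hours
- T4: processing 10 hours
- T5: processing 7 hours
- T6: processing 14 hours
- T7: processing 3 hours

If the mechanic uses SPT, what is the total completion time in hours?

SPT (increasing processing time): T7 T2 T5 T1 T4 T6 T3.
T7: 0→3
T2: 3→8
T5: 8→15
T1: 15→23
T4: 23→33
T6: 33→47
T3: 47→64
Sum = 3+8+15+23+33+47+64 = 193.

193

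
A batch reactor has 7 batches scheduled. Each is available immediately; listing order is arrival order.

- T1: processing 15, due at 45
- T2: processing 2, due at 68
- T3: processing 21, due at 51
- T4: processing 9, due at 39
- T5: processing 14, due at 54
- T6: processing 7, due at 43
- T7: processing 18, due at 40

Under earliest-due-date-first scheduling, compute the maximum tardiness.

EDD (increasing due date): T4 T7 T6 T1 T3 T5 T2.
T4: 0→9, due 39, tardiness 0
T7: 9→27, due 40, tardiness 0
T6: 27→34, due 43, tardiness 0
T1: 34→49, due 45, tardiness 4
T3: 49→70, due 51, tardiness 19
T5: 70→84, due 54, tardiness 30
T2: 84→86, due 68, tardiness 18
Maximum = 30.

30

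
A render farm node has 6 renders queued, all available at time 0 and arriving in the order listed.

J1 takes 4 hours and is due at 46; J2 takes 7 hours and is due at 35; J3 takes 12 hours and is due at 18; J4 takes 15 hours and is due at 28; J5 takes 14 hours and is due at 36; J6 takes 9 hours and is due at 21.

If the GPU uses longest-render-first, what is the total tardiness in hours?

89

LPT (decreasing processing time): J4 J5 J3 J6 J2 J1.
J4: 0→15, due 28, tardiness 0
J5: 15→29, due 36, tardiness 0
J3: 29→41, due 18, tardiness 23
J6: 41→50, due 21, tardiness 29
J2: 50→57, due 35, tardiness 22
J1: 57→61, due 46, tardiness 15
Sum = 0+0+23+29+22+15 = 89.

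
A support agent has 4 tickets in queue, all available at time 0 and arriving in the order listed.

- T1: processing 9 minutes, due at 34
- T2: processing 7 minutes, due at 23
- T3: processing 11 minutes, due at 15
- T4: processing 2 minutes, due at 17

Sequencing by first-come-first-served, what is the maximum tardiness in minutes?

FIFO (arrival order): T1 T2 T3 T4.
T1: 0→9, due 34, tardiness 0
T2: 9→16, due 23, tardiness 0
T3: 16→27, due 15, tardiness 12
T4: 27→29, due 17, tardiness 12
Maximum = 12.

12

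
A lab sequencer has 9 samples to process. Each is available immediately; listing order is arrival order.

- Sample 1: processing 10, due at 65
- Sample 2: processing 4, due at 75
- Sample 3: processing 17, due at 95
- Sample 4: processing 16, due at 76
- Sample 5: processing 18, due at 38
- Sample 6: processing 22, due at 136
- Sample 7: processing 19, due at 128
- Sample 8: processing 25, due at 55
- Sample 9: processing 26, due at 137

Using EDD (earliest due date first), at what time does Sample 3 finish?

90

EDD (increasing due date): Sample 5 Sample 8 Sample 1 Sample 2 Sample 4 Sample 3 Sample 7 Sample 6 Sample 9.
Sample 5: 0→18
Sample 8: 18→43
Sample 1: 43→53
Sample 2: 53→57
Sample 4: 57→73
Sample 3: 73→90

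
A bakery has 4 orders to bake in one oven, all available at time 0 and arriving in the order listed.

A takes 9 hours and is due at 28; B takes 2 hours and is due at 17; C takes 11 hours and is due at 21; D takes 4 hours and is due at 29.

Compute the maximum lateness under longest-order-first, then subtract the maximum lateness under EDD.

12

LPT (decreasing processing time): C A D B.
C: 0→11, due 21, lateness -10
A: 11→20, due 28, lateness -8
D: 20→24, due 29, lateness -5
B: 24→26, due 17, lateness 9
Maximum = 9.
EDD (increasing due date): B C A D.
B: 0→2, due 17, lateness -15
C: 2→13, due 21, lateness -8
A: 13→22, due 28, lateness -6
D: 22→26, due 29, lateness -3
Maximum = -3.
Difference = 9 − -3 = 12.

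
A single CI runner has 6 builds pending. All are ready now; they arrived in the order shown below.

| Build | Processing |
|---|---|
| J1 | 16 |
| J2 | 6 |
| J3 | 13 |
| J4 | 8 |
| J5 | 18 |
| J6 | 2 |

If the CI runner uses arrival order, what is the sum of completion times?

FIFO (arrival order): J1 J2 J3 J4 J5 J6.
J1: 0→16
J2: 16→22
J3: 22→35
J4: 35→43
J5: 43→61
J6: 61→63
Sum = 16+22+35+43+61+63 = 240.

240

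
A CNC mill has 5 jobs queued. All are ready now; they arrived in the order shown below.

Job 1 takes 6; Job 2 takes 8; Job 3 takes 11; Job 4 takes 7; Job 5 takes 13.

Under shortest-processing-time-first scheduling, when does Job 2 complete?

SPT (increasing processing time): Job 1 Job 4 Job 2 Job 3 Job 5.
Job 1: 0→6
Job 4: 6→13
Job 2: 13→21

21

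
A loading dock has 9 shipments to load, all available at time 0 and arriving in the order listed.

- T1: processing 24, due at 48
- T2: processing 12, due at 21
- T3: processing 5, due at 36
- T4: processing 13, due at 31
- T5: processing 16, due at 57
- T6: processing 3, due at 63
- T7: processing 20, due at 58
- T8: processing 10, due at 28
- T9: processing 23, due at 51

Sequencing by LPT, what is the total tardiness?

427

LPT (decreasing processing time): T1 T9 T7 T5 T4 T2 T8 T3 T6.
T1: 0→24, due 48, tardiness 0
T9: 24→47, due 51, tardiness 0
T7: 47→67, due 58, tardiness 9
T5: 67→83, due 57, tardiness 26
T4: 83→96, due 31, tardiness 65
T2: 96→108, due 21, tardiness 87
T8: 108→118, due 28, tardiness 90
T3: 118→123, due 36, tardiness 87
T6: 123→126, due 63, tardiness 63
Sum = 0+0+9+26+65+87+90+87+63 = 427.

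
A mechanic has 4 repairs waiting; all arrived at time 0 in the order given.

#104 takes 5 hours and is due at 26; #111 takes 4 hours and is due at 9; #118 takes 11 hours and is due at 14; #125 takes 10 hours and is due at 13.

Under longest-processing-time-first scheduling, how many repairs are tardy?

LPT (decreasing processing time): #118 #125 #104 #111.
#118: 0→11, due 14, tardiness 0
#125: 11→21, due 13, tardiness 8
#104: 21→26, due 26, tardiness 0
#111: 26→30, due 9, tardiness 21
Late repairs: 2.

2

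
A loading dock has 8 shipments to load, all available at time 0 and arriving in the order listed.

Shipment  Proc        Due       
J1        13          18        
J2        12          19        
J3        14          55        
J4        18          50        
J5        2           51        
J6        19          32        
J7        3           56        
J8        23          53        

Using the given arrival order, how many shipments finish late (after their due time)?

FIFO (arrival order): J1 J2 J3 J4 J5 J6 J7 J8.
J1: 0→13, due 18, tardiness 0
J2: 13→25, due 19, tardiness 6
J3: 25→39, due 55, tardiness 0
J4: 39→57, due 50, tardiness 7
J5: 57→59, due 51, tardiness 8
J6: 59→78, due 32, tardiness 46
J7: 78→81, due 56, tardiness 25
J8: 81→104, due 53, tardiness 51
Late shipments: 6.

6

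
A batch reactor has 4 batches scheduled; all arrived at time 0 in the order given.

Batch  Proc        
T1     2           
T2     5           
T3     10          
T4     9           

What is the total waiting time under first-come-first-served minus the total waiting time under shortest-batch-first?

1

FIFO (arrival order): T1 T2 T3 T4.
T1: waits 0, runs 0→2
T2: waits 2, runs 2→7
T3: waits 7, runs 7→17
T4: waits 17, runs 17→26
Sum = 0+2+7+17 = 26.
SPT (increasing processing time): T1 T2 T4 T3.
T1: waits 0, runs 0→2
T2: waits 2, runs 2→7
T4: waits 7, runs 7→16
T3: waits 16, runs 16→26
Sum = 0+2+7+16 = 25.
Difference = 26 − 25 = 1.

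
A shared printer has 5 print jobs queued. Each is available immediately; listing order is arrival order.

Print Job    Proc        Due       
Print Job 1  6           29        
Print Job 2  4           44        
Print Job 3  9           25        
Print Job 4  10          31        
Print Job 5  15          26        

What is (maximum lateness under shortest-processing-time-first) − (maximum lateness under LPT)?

SPT (increasing processing time): Print Job 2 Print Job 1 Print Job 3 Print Job 4 Print Job 5.
Print Job 2: 0→4, due 44, lateness -40
Print Job 1: 4→10, due 29, lateness -19
Print Job 3: 10→19, due 25, lateness -6
Print Job 4: 19→29, due 31, lateness -2
Print Job 5: 29→44, due 26, lateness 18
Maximum = 18.
LPT (decreasing processing time): Print Job 5 Print Job 4 Print Job 3 Print Job 1 Print Job 2.
Print Job 5: 0→15, due 26, lateness -11
Print Job 4: 15→25, due 31, lateness -6
Print Job 3: 25→34, due 25, lateness 9
Print Job 1: 34→40, due 29, lateness 11
Print Job 2: 40→44, due 44, lateness 0
Maximum = 11.
Difference = 18 − 11 = 7.

7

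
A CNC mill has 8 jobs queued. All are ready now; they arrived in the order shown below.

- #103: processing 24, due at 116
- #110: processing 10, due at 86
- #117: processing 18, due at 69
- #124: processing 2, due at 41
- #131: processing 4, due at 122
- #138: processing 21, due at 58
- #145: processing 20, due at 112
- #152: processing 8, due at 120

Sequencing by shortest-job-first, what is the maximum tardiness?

25

SPT (increasing processing time): #124 #131 #152 #110 #117 #145 #138 #103.
#124: 0→2, due 41, tardiness 0
#131: 2→6, due 122, tardiness 0
#152: 6→14, due 120, tardiness 0
#110: 14→24, due 86, tardiness 0
#117: 24→42, due 69, tardiness 0
#145: 42→62, due 112, tardiness 0
#138: 62→83, due 58, tardiness 25
#103: 83→107, due 116, tardiness 0
Maximum = 25.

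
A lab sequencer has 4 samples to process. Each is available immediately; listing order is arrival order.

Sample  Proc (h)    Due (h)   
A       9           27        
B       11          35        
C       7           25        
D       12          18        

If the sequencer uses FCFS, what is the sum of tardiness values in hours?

FIFO (arrival order): A B C D.
A: 0→9, due 27, tardiness 0
B: 9→20, due 35, tardiness 0
C: 20→27, due 25, tardiness 2
D: 27→39, due 18, tardiness 21
Sum = 0+0+2+21 = 23.

23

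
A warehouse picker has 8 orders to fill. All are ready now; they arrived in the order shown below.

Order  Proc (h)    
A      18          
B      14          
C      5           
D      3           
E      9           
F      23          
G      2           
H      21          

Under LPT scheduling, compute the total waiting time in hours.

LPT (decreasing processing time): F H A B E C D G.
F: waits 0, runs 0→23
H: waits 23, runs 23→44
A: waits 44, runs 44→62
B: waits 62, runs 62→76
E: waits 76, runs 76→85
C: waits 85, runs 85→90
D: waits 90, runs 90→93
G: waits 93, runs 93→95
Sum = 0+23+44+62+76+85+90+93 = 473.

473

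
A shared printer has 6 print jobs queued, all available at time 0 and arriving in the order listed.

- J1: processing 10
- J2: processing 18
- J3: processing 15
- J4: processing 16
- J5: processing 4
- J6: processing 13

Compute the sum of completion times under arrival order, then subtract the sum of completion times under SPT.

58

FIFO (arrival order): J1 J2 J3 J4 J5 J6.
J1: 0→10
J2: 10→28
J3: 28→43
J4: 43→59
J5: 59→63
J6: 63→76
Sum = 10+28+43+59+63+76 = 279.
SPT (increasing processing time): J5 J1 J6 J3 J4 J2.
J5: 0→4
J1: 4→14
J6: 14→27
J3: 27→42
J4: 42→58
J2: 58→76
Sum = 4+14+27+42+58+76 = 221.
Difference = 279 − 221 = 58.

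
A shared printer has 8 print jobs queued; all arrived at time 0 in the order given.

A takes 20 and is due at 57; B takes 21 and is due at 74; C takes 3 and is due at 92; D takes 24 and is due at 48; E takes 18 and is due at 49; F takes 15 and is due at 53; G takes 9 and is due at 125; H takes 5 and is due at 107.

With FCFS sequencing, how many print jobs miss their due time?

4

FIFO (arrival order): A B C D E F G H.
A: 0→20, due 57, tardiness 0
B: 20→41, due 74, tardiness 0
C: 41→44, due 92, tardiness 0
D: 44→68, due 48, tardiness 20
E: 68→86, due 49, tardiness 37
F: 86→101, due 53, tardiness 48
G: 101→110, due 125, tardiness 0
H: 110→115, due 107, tardiness 8
Late print jobs: 4.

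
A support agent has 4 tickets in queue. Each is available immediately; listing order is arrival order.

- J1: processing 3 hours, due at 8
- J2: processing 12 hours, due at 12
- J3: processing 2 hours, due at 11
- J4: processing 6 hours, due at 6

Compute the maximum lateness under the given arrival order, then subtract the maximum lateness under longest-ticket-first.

FIFO (arrival order): J1 J2 J3 J4.
J1: 0→3, due 8, lateness -5
J2: 3→15, due 12, lateness 3
J3: 15→17, due 11, lateness 6
J4: 17→23, due 6, lateness 17
Maximum = 17.
LPT (decreasing processing time): J2 J4 J1 J3.
J2: 0→12, due 12, lateness 0
J4: 12→18, due 6, lateness 12
J1: 18→21, due 8, lateness 13
J3: 21→23, due 11, lateness 12
Maximum = 13.
Difference = 17 − 13 = 4.

4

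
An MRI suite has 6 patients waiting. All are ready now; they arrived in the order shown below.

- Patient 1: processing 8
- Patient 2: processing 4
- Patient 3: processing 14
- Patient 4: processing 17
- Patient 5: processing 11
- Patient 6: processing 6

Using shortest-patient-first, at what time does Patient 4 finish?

SPT (increasing processing time): Patient 2 Patient 6 Patient 1 Patient 5 Patient 3 Patient 4.
Patient 2: 0→4
Patient 6: 4→10
Patient 1: 10→18
Patient 5: 18→29
Patient 3: 29→43
Patient 4: 43→60

60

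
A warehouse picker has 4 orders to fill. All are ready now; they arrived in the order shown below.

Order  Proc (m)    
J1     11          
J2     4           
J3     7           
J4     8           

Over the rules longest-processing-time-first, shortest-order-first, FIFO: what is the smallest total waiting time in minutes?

LPT (decreasing processing time): J1 J4 J3 J2.
J1: waits 0, runs 0→11
J4: waits 11, runs 11→19
J3: waits 19, runs 19→26
J2: waits 26, runs 26→30
Sum = 0+11+19+26 = 56.
SPT (increasing processing time): J2 J3 J4 J1.
J2: waits 0, runs 0→4
J3: waits 4, runs 4→11
J4: waits 11, runs 11→19
J1: waits 19, runs 19→30
Sum = 0+4+11+19 = 34.
FIFO (arrival order): J1 J2 J3 J4.
J1: waits 0, runs 0→11
J2: waits 11, runs 11→15
J3: waits 15, runs 15→22
J4: waits 22, runs 22→30
Sum = 0+11+15+22 = 48.
LPT 56, SPT 34, FIFO 48 → minimum 34.

34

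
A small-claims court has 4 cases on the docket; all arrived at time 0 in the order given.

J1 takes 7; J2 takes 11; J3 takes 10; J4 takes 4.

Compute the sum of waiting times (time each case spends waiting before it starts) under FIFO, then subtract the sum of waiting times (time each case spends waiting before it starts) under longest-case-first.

FIFO (arrival order): J1 J2 J3 J4.
J1: waits 0, runs 0→7
J2: waits 7, runs 7→18
J3: waits 18, runs 18→28
J4: waits 28, runs 28→32
Sum = 0+7+18+28 = 53.
LPT (decreasing processing time): J2 J3 J1 J4.
J2: waits 0, runs 0→11
J3: waits 11, runs 11→21
J1: waits 21, runs 21→28
J4: waits 28, runs 28→32
Sum = 0+11+21+28 = 60.
Difference = 53 − 60 = -7.

-7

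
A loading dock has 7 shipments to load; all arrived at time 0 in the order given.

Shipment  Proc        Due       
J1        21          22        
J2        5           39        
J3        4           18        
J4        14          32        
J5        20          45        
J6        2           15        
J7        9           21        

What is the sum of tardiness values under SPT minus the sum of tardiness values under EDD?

SPT (increasing processing time): J6 J3 J2 J7 J4 J5 J1.
J6: 0→2, due 15, tardiness 0
J3: 2→6, due 18, tardiness 0
J2: 6→11, due 39, tardiness 0
J7: 11→20, due 21, tardiness 0
J4: 20→34, due 32, tardiness 2
J5: 34→54, due 45, tardiness 9
J1: 54→75, due 22, tardiness 53
Sum = 0+0+0+0+2+9+53 = 64.
EDD (increasing due date): J6 J3 J7 J1 J4 J2 J5.
J6: 0→2, due 15, tardiness 0
J3: 2→6, due 18, tardiness 0
J7: 6→15, due 21, tardiness 0
J1: 15→36, due 22, tardiness 14
J4: 36→50, due 32, tardiness 18
J2: 50→55, due 39, tardiness 16
J5: 55→75, due 45, tardiness 30
Sum = 0+0+0+14+18+16+30 = 78.
Difference = 64 − 78 = -14.

-14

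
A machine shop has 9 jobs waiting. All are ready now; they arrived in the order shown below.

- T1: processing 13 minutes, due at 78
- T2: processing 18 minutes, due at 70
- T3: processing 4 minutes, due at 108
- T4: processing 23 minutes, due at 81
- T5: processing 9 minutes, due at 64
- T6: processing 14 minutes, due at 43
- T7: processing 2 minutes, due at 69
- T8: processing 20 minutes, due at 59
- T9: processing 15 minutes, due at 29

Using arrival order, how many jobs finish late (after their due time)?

5

FIFO (arrival order): T1 T2 T3 T4 T5 T6 T7 T8 T9.
T1: 0→13, due 78, tardiness 0
T2: 13→31, due 70, tardiness 0
T3: 31→35, due 108, tardiness 0
T4: 35→58, due 81, tardiness 0
T5: 58→67, due 64, tardiness 3
T6: 67→81, due 43, tardiness 38
T7: 81→83, due 69, tardiness 14
T8: 83→103, due 59, tardiness 44
T9: 103→118, due 29, tardiness 89
Late jobs: 5.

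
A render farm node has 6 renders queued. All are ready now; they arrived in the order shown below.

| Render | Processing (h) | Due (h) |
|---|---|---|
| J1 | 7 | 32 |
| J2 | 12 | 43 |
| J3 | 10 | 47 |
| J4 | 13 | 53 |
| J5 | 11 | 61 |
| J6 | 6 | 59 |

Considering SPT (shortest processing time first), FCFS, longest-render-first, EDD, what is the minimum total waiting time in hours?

SPT (increasing processing time): J6 J1 J3 J5 J2 J4.
J6: waits 0, runs 0→6
J1: waits 6, runs 6→13
J3: waits 13, runs 13→23
J5: waits 23, runs 23→34
J2: waits 34, runs 34→46
J4: waits 46, runs 46→59
Sum = 0+6+13+23+34+46 = 122.
FIFO (arrival order): J1 J2 J3 J4 J5 J6.
J1: waits 0, runs 0→7
J2: waits 7, runs 7→19
J3: waits 19, runs 19→29
J4: waits 29, runs 29→42
J5: waits 42, runs 42→53
J6: waits 53, runs 53→59
Sum = 0+7+19+29+42+53 = 150.
LPT (decreasing processing time): J4 J2 J5 J3 J1 J6.
J4: waits 0, runs 0→13
J2: waits 13, runs 13→25
J5: waits 25, runs 25→36
J3: waits 36, runs 36→46
J1: waits 46, runs 46→53
J6: waits 53, runs 53→59
Sum = 0+13+25+36+46+53 = 173.
EDD (increasing due date): J1 J2 J3 J4 J6 J5.
J1: waits 0, runs 0→7
J2: waits 7, runs 7→19
J3: waits 19, runs 19→29
J4: waits 29, runs 29→42
J6: waits 42, runs 42→48
J5: waits 48, runs 48→59
Sum = 0+7+19+29+42+48 = 145.
SPT 122, FIFO 150, LPT 173, EDD 145 → minimum 122.

122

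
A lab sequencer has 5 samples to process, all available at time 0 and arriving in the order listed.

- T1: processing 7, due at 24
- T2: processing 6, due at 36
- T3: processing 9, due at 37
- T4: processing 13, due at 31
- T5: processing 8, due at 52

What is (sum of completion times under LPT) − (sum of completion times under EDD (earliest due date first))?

LPT (decreasing processing time): T4 T3 T5 T1 T2.
T4: 0→13
T3: 13→22
T5: 22→30
T1: 30→37
T2: 37→43
Sum = 13+22+30+37+43 = 145.
EDD (increasing due date): T1 T4 T2 T3 T5.
T1: 0→7
T4: 7→20
T2: 20→26
T3: 26→35
T5: 35→43
Sum = 7+20+26+35+43 = 131.
Difference = 145 − 131 = 14.

14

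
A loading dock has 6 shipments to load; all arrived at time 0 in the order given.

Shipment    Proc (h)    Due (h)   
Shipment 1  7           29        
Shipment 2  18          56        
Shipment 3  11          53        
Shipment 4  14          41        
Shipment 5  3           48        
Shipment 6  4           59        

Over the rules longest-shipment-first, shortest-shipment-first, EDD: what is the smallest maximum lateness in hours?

-2

LPT (decreasing processing time): Shipment 2 Shipment 4 Shipment 3 Shipment 1 Shipment 6 Shipment 5.
Shipment 2: 0→18, due 56, lateness -38
Shipment 4: 18→32, due 41, lateness -9
Shipment 3: 32→43, due 53, lateness -10
Shipment 1: 43→50, due 29, lateness 21
Shipment 6: 50→54, due 59, lateness -5
Shipment 5: 54→57, due 48, lateness 9
Maximum = 21.
SPT (increasing processing time): Shipment 5 Shipment 6 Shipment 1 Shipment 3 Shipment 4 Shipment 2.
Shipment 5: 0→3, due 48, lateness -45
Shipment 6: 3→7, due 59, lateness -52
Shipment 1: 7→14, due 29, lateness -15
Shipment 3: 14→25, due 53, lateness -28
Shipment 4: 25→39, due 41, lateness -2
Shipment 2: 39→57, due 56, lateness 1
Maximum = 1.
EDD (increasing due date): Shipment 1 Shipment 4 Shipment 5 Shipment 3 Shipment 2 Shipment 6.
Shipment 1: 0→7, due 29, lateness -22
Shipment 4: 7→21, due 41, lateness -20
Shipment 5: 21→24, due 48, lateness -24
Shipment 3: 24→35, due 53, lateness -18
Shipment 2: 35→53, due 56, lateness -3
Shipment 6: 53→57, due 59, lateness -2
Maximum = -2.
LPT 21, SPT 1, EDD -2 → minimum -2.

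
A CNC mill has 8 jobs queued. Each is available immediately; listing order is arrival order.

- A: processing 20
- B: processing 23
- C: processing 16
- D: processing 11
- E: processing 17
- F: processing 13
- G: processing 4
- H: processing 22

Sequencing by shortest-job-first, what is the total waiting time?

336

SPT (increasing processing time): G D F C E A H B.
G: waits 0, runs 0→4
D: waits 4, runs 4→15
F: waits 15, runs 15→28
C: waits 28, runs 28→44
E: waits 44, runs 44→61
A: waits 61, runs 61→81
H: waits 81, runs 81→103
B: waits 103, runs 103→126
Sum = 0+4+15+28+44+61+81+103 = 336.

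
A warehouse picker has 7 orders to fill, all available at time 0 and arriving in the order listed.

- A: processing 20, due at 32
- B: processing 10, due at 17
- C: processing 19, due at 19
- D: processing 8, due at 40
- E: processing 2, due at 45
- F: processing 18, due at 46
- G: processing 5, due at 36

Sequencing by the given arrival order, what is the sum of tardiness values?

FIFO (arrival order): A B C D E F G.
A: 0→20, due 32, tardiness 0
B: 20→30, due 17, tardiness 13
C: 30→49, due 19, tardiness 30
D: 49→57, due 40, tardiness 17
E: 57→59, due 45, tardiness 14
F: 59→77, due 46, tardiness 31
G: 77→82, due 36, tardiness 46
Sum = 0+13+30+17+14+31+46 = 151.

151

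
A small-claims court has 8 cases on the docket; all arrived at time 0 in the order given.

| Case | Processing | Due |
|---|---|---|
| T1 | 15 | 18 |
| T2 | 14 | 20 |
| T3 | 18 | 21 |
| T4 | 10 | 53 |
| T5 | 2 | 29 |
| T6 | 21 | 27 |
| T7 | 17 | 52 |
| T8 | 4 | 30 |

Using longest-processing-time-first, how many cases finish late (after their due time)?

LPT (decreasing processing time): T6 T3 T7 T1 T2 T4 T8 T5.
T6: 0→21, due 27, tardiness 0
T3: 21→39, due 21, tardiness 18
T7: 39→56, due 52, tardiness 4
T1: 56→71, due 18, tardiness 53
T2: 71→85, due 20, tardiness 65
T4: 85→95, due 53, tardiness 42
T8: 95→99, due 30, tardiness 69
T5: 99→101, due 29, tardiness 72
Late cases: 7.

7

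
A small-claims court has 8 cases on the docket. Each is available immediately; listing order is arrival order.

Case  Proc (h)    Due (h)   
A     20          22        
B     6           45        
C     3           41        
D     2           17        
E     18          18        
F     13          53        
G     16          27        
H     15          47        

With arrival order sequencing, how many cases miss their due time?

FIFO (arrival order): A B C D E F G H.
A: 0→20, due 22, tardiness 0
B: 20→26, due 45, tardiness 0
C: 26→29, due 41, tardiness 0
D: 29→31, due 17, tardiness 14
E: 31→49, due 18, tardiness 31
F: 49→62, due 53, tardiness 9
G: 62→78, due 27, tardiness 51
H: 78→93, due 47, tardiness 46
Late cases: 5.

5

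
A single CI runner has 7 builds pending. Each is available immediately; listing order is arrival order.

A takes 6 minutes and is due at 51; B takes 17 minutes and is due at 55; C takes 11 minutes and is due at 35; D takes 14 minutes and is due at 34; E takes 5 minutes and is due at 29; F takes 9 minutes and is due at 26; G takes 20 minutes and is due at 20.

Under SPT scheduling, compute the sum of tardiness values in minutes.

80

SPT (increasing processing time): E A F C D B G.
E: 0→5, due 29, tardiness 0
A: 5→11, due 51, tardiness 0
F: 11→20, due 26, tardiness 0
C: 20→31, due 35, tardiness 0
D: 31→45, due 34, tardiness 11
B: 45→62, due 55, tardiness 7
G: 62→82, due 20, tardiness 62
Sum = 0+0+0+0+11+7+62 = 80.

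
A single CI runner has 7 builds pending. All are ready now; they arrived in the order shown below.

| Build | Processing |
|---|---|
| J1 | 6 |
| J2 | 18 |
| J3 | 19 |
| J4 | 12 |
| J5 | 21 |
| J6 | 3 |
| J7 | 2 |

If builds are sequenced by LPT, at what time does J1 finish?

LPT (decreasing processing time): J5 J3 J2 J4 J1 J6 J7.
J5: 0→21
J3: 21→40
J2: 40→58
J4: 58→70
J1: 70→76

76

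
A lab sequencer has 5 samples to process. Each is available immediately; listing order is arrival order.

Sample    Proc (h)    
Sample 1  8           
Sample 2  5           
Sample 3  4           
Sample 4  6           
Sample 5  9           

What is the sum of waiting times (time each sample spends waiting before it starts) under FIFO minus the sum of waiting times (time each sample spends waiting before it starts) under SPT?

FIFO (arrival order): Sample 1 Sample 2 Sample 3 Sample 4 Sample 5.
Sample 1: waits 0, runs 0→8
Sample 2: waits 8, runs 8→13
Sample 3: waits 13, runs 13→17
Sample 4: waits 17, runs 17→23
Sample 5: waits 23, runs 23→32
Sum = 0+8+13+17+23 = 61.
SPT (increasing processing time): Sample 3 Sample 2 Sample 4 Sample 1 Sample 5.
Sample 3: waits 0, runs 0→4
Sample 2: waits 4, runs 4→9
Sample 4: waits 9, runs 9→15
Sample 1: waits 15, runs 15→23
Sample 5: waits 23, runs 23→32
Sum = 0+4+9+15+23 = 51.
Difference = 61 − 51 = 10.

10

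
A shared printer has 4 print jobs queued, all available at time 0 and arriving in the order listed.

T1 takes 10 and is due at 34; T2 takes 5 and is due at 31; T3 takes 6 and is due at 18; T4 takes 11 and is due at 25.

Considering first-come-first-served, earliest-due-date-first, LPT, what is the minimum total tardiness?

0

FIFO (arrival order): T1 T2 T3 T4.
T1: 0→10, due 34, tardiness 0
T2: 10→15, due 31, tardiness 0
T3: 15→21, due 18, tardiness 3
T4: 21→32, due 25, tardiness 7
Sum = 0+0+3+7 = 10.
EDD (increasing due date): T3 T4 T2 T1.
T3: 0→6, due 18, tardiness 0
T4: 6→17, due 25, tardiness 0
T2: 17→22, due 31, tardiness 0
T1: 22→32, due 34, tardiness 0
Sum = 0+0+0+0 = 0.
LPT (decreasing processing time): T4 T1 T3 T2.
T4: 0→11, due 25, tardiness 0
T1: 11→21, due 34, tardiness 0
T3: 21→27, due 18, tardiness 9
T2: 27→32, due 31, tardiness 1
Sum = 0+0+9+1 = 10.
FIFO 10, EDD 0, LPT 10 → minimum 0.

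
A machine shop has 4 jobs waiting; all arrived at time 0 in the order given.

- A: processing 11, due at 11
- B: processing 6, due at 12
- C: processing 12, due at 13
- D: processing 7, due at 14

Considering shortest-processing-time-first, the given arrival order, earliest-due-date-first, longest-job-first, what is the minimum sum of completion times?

SPT (increasing processing time): B D A C.
B: 0→6
D: 6→13
A: 13→24
C: 24→36
Sum = 6+13+24+36 = 79.
FIFO (arrival order): A B C D.
A: 0→11
B: 11→17
C: 17→29
D: 29→36
Sum = 11+17+29+36 = 93.
EDD (increasing due date): A B C D.
A: 0→11
B: 11→17
C: 17→29
D: 29→36
Sum = 11+17+29+36 = 93.
LPT (decreasing processing time): C A D B.
C: 0→12
A: 12→23
D: 23→30
B: 30→36
Sum = 12+23+30+36 = 101.
SPT 79, FIFO 93, EDD 93, LPT 101 → minimum 79.

79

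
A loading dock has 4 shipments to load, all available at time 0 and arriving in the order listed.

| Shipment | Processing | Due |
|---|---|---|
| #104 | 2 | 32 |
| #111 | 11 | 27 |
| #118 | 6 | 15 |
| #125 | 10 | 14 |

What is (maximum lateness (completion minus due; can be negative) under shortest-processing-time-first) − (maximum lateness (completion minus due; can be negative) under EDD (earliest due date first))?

3

SPT (increasing processing time): #104 #118 #125 #111.
#104: 0→2, due 32, lateness -30
#118: 2→8, due 15, lateness -7
#125: 8→18, due 14, lateness 4
#111: 18→29, due 27, lateness 2
Maximum = 4.
EDD (increasing due date): #125 #118 #111 #104.
#125: 0→10, due 14, lateness -4
#118: 10→16, due 15, lateness 1
#111: 16→27, due 27, lateness 0
#104: 27→29, due 32, lateness -3
Maximum = 1.
Difference = 4 − 1 = 3.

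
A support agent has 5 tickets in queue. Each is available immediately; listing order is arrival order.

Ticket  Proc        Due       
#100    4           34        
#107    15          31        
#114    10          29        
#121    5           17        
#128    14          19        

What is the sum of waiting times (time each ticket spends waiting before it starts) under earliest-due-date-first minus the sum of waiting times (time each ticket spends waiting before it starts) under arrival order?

11

EDD (increasing due date): #121 #128 #114 #107 #100.
#121: waits 0, runs 0→5
#128: waits 5, runs 5→19
#114: waits 19, runs 19→29
#107: waits 29, runs 29→44
#100: waits 44, runs 44→48
Sum = 0+5+19+29+44 = 97.
FIFO (arrival order): #100 #107 #114 #121 #128.
#100: waits 0, runs 0→4
#107: waits 4, runs 4→19
#114: waits 19, runs 19→29
#121: waits 29, runs 29→34
#128: waits 34, runs 34→48
Sum = 0+4+19+29+34 = 86.
Difference = 97 − 86 = 11.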